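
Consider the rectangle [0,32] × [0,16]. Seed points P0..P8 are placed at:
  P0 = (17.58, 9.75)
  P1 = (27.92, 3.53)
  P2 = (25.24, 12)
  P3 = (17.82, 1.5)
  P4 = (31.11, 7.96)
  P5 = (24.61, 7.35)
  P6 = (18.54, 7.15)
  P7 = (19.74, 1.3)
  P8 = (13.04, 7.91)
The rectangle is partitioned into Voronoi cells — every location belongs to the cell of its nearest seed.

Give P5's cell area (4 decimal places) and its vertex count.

Area of P5's cell: 31.6073 (6 vertices)

1. box [0,32]×[0,16]: [(0, 0) (32, 0) (32, 16) (0, 16)]
2. ⊥bis P5·P0 via (21.095,8.55): [(18.1761, 0) (32, 0) (32, 16) (23.6384, 16)]  |A|=177.4843
3. ⊥bis P5·P1 via (26.265,5.44): [(18.1761, 0) (19.9868, 0) (32, 10.4093) (32, 16) (23.6384, 16)]  |A|=114.9596
4. ⊥bis P5·P2 via (24.925,9.675): [(21.6314, 10.1212) (18.1761, 0) (19.9868, 0) (30.3105, 8.9454)]  |A|=54.0517
5. ⊥bis P5·P3 via (21.215,4.425): [(21.6314, 10.1212) (20.1205, 5.6954) (22.8729, 2.5007) (30.3105, 8.9454)]  |A|=40.8437
6. ⊥bis P5·P4 via (27.86,7.655): [(27.7058, 9.2982) (21.6314, 10.1212) (20.1205, 5.6954) (22.8729, 2.5007) (27.9323, 6.8847)]  |A|=37.7404
7. ⊥bis P5·P6 via (21.575,7.25): [(27.7058, 9.2982) (21.6314, 10.1212) (21.4937, 9.7178) (21.6861, 3.8782) (22.8729, 2.5007) (27.9323, 6.8847)]  |A|=33.3439
8. ⊥bis P5·P7 via (22.175,4.325): [(27.7058, 9.2982) (21.6314, 10.1212) (21.4937, 9.7178) (21.6577, 4.7414) (23.6282, 3.1552) (27.9323, 6.8847)]  |A|=31.6073
9. ⊥bis P5·P8 via (18.825,7.63): [(27.7058, 9.2982) (21.6314, 10.1212) (21.4937, 9.7178) (21.6577, 4.7414) (23.6282, 3.1552) (27.9323, 6.8847)]  |A|=31.6073
10. canonical 6-gon: [(27.7058, 9.2982) (21.6314, 10.1212) (21.4937, 9.7178) (21.6577, 4.7414) (23.6282, 3.1552) (27.9323, 6.8847)]
11. shoelace: 31.6073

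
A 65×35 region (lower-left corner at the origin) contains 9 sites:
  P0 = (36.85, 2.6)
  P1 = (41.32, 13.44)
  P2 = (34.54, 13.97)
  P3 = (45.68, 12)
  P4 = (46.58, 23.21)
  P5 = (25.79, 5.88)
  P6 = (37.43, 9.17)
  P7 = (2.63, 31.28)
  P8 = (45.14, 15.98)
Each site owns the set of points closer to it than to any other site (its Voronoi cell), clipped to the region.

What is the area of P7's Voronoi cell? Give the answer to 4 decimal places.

1. box [0,65]×[0,35]: [(0, 0) (65, 0) (65, 35) (0, 35)]
2. ⊥bis P7·P0 via (19.74,16.94): [(0, 0) (5.5425, 0) (34.8762, 35) (0, 35)]  |A|=707.3269
3. ⊥bis P7·P1 via (21.975,22.36): [(0, 0) (5.5425, 0) (19.1527, 16.2393) (27.8033, 35) (0, 35)]  |A|=640.9808
4. ⊥bis P7·P2 via (18.585,22.625): [(0, 0) (5.5425, 0) (7.7233, 2.6021) (25.298, 35) (0, 35)]  |A|=552.1698
5. ⊥bis P7·P3 via (24.155,21.64): [(0, 0) (5.5425, 0) (7.7233, 2.6021) (25.298, 35) (0, 35)]  |A|=552.1698
6. ⊥bis P7·P4 via (24.605,27.245): [(0, 0) (5.5425, 0) (7.7233, 2.6021) (25.298, 35) (0, 35)]  |A|=552.1698
7. ⊥bis P7·P5 via (14.21,18.58): [(0, 5.6232) (18.5251, 22.5145) (25.298, 35) (0, 35)]  |A|=430.0326
8. ⊥bis P7·P6 via (20.03,20.225): [(0, 5.6232) (18.5251, 22.5145) (25.298, 35) (0, 35)]  |A|=430.0326
9. ⊥bis P7·P8 via (23.885,23.63): [(0, 5.6232) (18.5251, 22.5145) (25.298, 35) (0, 35)]  |A|=430.0326
10. canonical 4-gon: [(0, 5.6232) (18.5251, 22.5145) (25.298, 35) (0, 35)]
11. shoelace: 430.0326

Area of P7's cell: 430.0326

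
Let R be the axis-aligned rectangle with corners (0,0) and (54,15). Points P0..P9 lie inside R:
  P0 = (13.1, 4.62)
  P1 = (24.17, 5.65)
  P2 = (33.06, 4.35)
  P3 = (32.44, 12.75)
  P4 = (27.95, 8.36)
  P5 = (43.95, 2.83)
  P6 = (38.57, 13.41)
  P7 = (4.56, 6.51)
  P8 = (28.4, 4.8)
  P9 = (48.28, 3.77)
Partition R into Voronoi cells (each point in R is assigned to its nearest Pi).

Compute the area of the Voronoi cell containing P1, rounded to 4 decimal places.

1. box [0,54]×[0,15]: [(0, 0) (54, 0) (54, 15) (0, 15)]
2. ⊥bis P1·P0 via (18.635,5.135): [(19.1128, 0) (54, 0) (54, 15) (17.7171, 15)]  |A|=533.7757
3. ⊥bis P1·P2 via (28.615,5): [(19.1128, 0) (27.8838, 0) (30.0773, 15) (17.7171, 15)]  |A|=158.4844
4. ⊥bis P1·P3 via (28.305,9.2): [(19.1128, 0) (27.8838, 0) (29.0947, 8.2802) (23.3256, 15) (17.7171, 15)]  |A|=135.7992
5. ⊥bis P1·P4 via (26.06,7.005): [(19.1128, 0) (27.8838, 0) (28.4257, 3.7053) (20.3281, 15) (17.7171, 15)]  |A|=103.4273
6. ⊥bis P1·P5 via (34.06,4.24): [(19.1128, 0) (27.8838, 0) (28.4257, 3.7053) (20.3281, 15) (17.7171, 15)]  |A|=103.4273
7. ⊥bis P1·P6 via (31.37,9.53): [(19.1128, 0) (27.8838, 0) (28.4257, 3.7053) (20.3281, 15) (17.7171, 15)]  |A|=103.4273
8. ⊥bis P1·P7 via (14.365,6.08): [(19.1128, 0) (27.8838, 0) (28.4257, 3.7053) (20.3281, 15) (17.7171, 15)]  |A|=103.4273
9. ⊥bis P1·P8 via (26.285,5.225): [(19.1128, 0) (25.2351, 0) (26.5151, 6.3702) (20.3281, 15) (17.7171, 15)]  |A|=90.7292
10. ⊥bis P1·P9 via (36.225,4.71): [(19.1128, 0) (25.2351, 0) (26.5151, 6.3702) (20.3281, 15) (17.7171, 15)]  |A|=90.7292
11. canonical 5-gon: [(19.1128, 0) (25.2351, 0) (26.5151, 6.3702) (20.3281, 15) (17.7171, 15)]
12. shoelace: 90.7292

Area of P1's cell: 90.7292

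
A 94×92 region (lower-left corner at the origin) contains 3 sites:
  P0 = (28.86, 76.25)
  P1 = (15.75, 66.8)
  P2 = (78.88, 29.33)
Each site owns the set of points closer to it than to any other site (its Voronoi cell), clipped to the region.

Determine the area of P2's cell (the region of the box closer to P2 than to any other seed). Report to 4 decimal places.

Area of P2's cell: 3975.4932

1. box [0,94]×[0,92]: [(0, 0) (94, 0) (94, 92) (0, 92)]
2. ⊥bis P2·P0 via (53.87,52.79): [(4.3517, 0) (94, 0) (94, 92) (90.65, 92)]  |A|=4277.9253
3. ⊥bis P2·P1 via (47.315,48.065): [(43.6575, 41.9027) (18.7866, 0) (94, 0) (94, 92) (90.65, 92)]  |A|=3975.4932
4. canonical 5-gon: [(43.6575, 41.9027) (18.7866, 0) (94, 0) (94, 92) (90.65, 92)]
5. shoelace: 3975.4932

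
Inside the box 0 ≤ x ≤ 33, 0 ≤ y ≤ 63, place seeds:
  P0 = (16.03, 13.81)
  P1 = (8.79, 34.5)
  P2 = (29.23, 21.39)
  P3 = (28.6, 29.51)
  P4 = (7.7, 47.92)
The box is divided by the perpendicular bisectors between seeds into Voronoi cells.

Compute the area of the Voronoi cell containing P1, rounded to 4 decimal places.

1. box [0,33]×[0,63]: [(0, 0) (33, 0) (33, 63) (0, 63)]
2. ⊥bis P1·P0 via (12.41,24.155): [(0, 19.8124) (33, 31.36) (33, 63) (0, 63)]  |A|=1234.6553
3. ⊥bis P1·P2 via (19.01,27.945): [(0, 19.8124) (17.7856, 26.0361) (33, 49.757) (33, 63) (0, 63)]  |A|=1094.7059
4. ⊥bis P1·P3 via (18.695,32.005): [(0, 19.8124) (17.134, 25.8081) (26.5024, 63) (0, 63)]  |A|=862.8271
5. ⊥bis P1·P4 via (8.245,41.21): [(0, 40.5403) (0, 19.8124) (17.134, 25.8081) (21.2804, 42.2688)]  |A|=349.1379
6. canonical 4-gon: [(0, 40.5403) (0, 19.8124) (17.134, 25.8081) (21.2804, 42.2688)]
7. shoelace: 349.1379

Area of P1's cell: 349.1379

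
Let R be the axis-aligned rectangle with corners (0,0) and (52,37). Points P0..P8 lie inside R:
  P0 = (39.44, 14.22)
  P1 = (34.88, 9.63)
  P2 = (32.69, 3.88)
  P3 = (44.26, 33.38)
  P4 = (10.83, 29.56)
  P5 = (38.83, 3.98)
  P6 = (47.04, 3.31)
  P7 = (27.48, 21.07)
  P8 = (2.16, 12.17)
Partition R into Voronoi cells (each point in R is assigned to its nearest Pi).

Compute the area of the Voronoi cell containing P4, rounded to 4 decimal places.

Area of P4's cell: 349.7722

1. box [0,52]×[0,37]: [(0, 0) (52, 0) (52, 37) (0, 37)]
2. ⊥bis P4·P0 via (25.135,21.89): [(0, 0) (13.3981, 0) (33.2366, 37) (0, 37)]  |A|=862.7424
3. ⊥bis P4·P1 via (22.855,19.595): [(0, 0) (6.6168, 0) (25.8282, 23.1828) (33.2366, 37) (0, 37)]  |A|=784.1379
4. ⊥bis P4·P2 via (21.76,16.72): [(0, 0) (2.1182, 0) (17.3894, 12.9996) (25.8282, 23.1828) (33.2366, 37) (0, 37)]  |A|=754.8979
5. ⊥bis P4·P3 via (27.545,31.47): [(0, 0) (2.1182, 0) (17.3894, 12.9996) (25.8282, 23.1828) (28.024, 27.2781) (26.9131, 37) (0, 37)]  |A|=724.1597
6. ⊥bis P4·P5 via (24.83,16.77): [(0, 0) (2.1182, 0) (17.3894, 12.9996) (25.8282, 23.1828) (28.024, 27.2781) (26.9131, 37) (0, 37)]  |A|=724.1597
7. ⊥bis P4·P6 via (28.935,16.435): [(0, 0) (2.1182, 0) (17.3894, 12.9996) (25.8282, 23.1828) (28.024, 27.2781) (26.9131, 37) (0, 37)]  |A|=724.1597
8. ⊥bis P4·P7 via (19.155,25.315): [(0, 0) (2.1182, 0) (9.413, 6.2097) (25.1133, 37) (0, 37)]  |A|=567.3406
9. ⊥bis P4·P8 via (6.495,20.865): [(0, 24.1032) (14.7797, 16.7345) (25.1133, 37) (0, 37)]  |A|=349.7722
10. canonical 4-gon: [(0, 24.1032) (14.7797, 16.7345) (25.1133, 37) (0, 37)]
11. shoelace: 349.7722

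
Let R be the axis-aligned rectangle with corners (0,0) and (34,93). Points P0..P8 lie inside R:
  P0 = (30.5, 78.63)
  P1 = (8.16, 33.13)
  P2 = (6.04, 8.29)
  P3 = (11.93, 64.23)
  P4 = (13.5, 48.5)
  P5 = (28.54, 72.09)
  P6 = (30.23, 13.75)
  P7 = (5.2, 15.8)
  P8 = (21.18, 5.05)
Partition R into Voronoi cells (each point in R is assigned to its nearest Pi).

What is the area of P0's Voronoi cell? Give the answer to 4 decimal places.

Area of P0's cell: 377.7810

1. box [0,34]×[0,93]: [(0, 0) (34, 0) (34, 93) (0, 93)]
2. ⊥bis P0·P1 via (19.33,55.88): [(0, 65.3708) (34, 48.6772) (34, 93) (0, 93)]  |A|=1223.1839
3. ⊥bis P0·P2 via (18.27,43.46): [(0, 65.3708) (34, 48.6772) (34, 93) (0, 93)]  |A|=1223.1839
4. ⊥bis P0·P3 via (21.215,71.43): [(34, 54.9427) (34, 93) (4.4887, 93)]  |A|=561.5612
5. ⊥bis P0·P4 via (22,63.565): [(31.4473, 58.2347) (34, 56.7943) (34, 93) (4.4887, 93)]  |A|=559.1978
6. ⊥bis P0·P5 via (29.52,75.36): [(14.7305, 79.7923) (34, 74.0174) (34, 93) (4.4887, 93)]  |A|=377.781
7. ⊥bis P0·P6 via (30.365,46.19): [(14.7305, 79.7923) (34, 74.0174) (34, 93) (4.4887, 93)]  |A|=377.781
8. ⊥bis P0·P7 via (17.85,47.215): [(14.7305, 79.7923) (34, 74.0174) (34, 93) (4.4887, 93)]  |A|=377.781
9. ⊥bis P0·P8 via (25.84,41.84): [(14.7305, 79.7923) (34, 74.0174) (34, 93) (4.4887, 93)]  |A|=377.781
10. canonical 4-gon: [(14.7305, 79.7923) (34, 74.0174) (34, 93) (4.4887, 93)]
11. shoelace: 377.781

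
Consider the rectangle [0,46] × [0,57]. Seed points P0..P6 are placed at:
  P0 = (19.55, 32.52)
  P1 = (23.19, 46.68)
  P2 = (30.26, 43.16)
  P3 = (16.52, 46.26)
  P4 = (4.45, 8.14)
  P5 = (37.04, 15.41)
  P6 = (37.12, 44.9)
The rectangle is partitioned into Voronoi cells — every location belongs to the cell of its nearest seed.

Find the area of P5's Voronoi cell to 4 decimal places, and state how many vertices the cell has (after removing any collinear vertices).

1. box [0,46]×[0,57]: [(0, 0) (46, 0) (46, 57) (0, 57)]
2. ⊥bis P5·P0 via (28.295,23.965): [(4.8507, 0) (46, 0) (46, 42.0632)]  |A|=865.4363
3. ⊥bis P5·P1 via (30.115,31.045): [(39.1253, 35.0358) (4.8507, 0) (46, 0) (46, 38.0807)]  |A|=851.7471
4. ⊥bis P5·P2 via (33.65,29.285): [(33.4521, 29.2367) (4.8507, 0) (46, 0) (46, 32.3024)]  |A|=804.1976
5. ⊥bis P5·P3 via (26.78,30.835): [(33.4521, 29.2367) (4.8507, 0) (46, 0) (46, 32.3024)]  |A|=804.1976
6. ⊥bis P5·P4 via (20.745,11.775): [(33.4521, 29.2367) (19.9326, 15.4169) (23.3717, 0) (46, 0) (46, 32.3024)]  |A|=661.4295
7. ⊥bis P5·P6 via (37.08,30.155): [(37.2094, 30.1546) (33.4521, 29.2367) (19.9326, 15.4169) (23.3717, 0) (46, 0) (46, 30.1308)]  |A|=651.8846
8. canonical 6-gon: [(37.2094, 30.1546) (33.4521, 29.2367) (19.9326, 15.4169) (23.3717, 0) (46, 0) (46, 30.1308)]
9. shoelace: 651.8846

Area of P5's cell: 651.8846 (6 vertices)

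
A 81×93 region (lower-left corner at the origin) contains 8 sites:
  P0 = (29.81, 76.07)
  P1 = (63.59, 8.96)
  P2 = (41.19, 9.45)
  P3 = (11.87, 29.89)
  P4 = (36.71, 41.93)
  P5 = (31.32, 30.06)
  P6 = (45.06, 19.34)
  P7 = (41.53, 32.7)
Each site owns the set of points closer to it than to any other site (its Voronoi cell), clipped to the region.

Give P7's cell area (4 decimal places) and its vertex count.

1. box [0,81]×[0,93]: [(0, 0) (81, 0) (81, 93) (0, 93)]
2. ⊥bis P7·P0 via (35.67,54.385): [(0, 44.7458) (0, 0) (81, 0) (81, 66.6347)]  |A|=4510.9082
3. ⊥bis P7·P1 via (52.56,20.83): [(0, 44.7458) (0, 0) (30.1437, 0) (81, 47.2574) (81, 66.6347)]  |A|=3309.2394
4. ⊥bis P7·P2 via (41.36,21.075): [(0, 44.7458) (0, 21.6798) (52.646, 20.91) (81, 47.2574) (81, 66.6347)]  |A|=2423.4092
5. ⊥bis P7·P3 via (26.7,31.295): [(24.791, 51.4451) (27.6493, 21.2755) (52.646, 20.91) (81, 47.2574) (81, 66.6347)]  |A|=1720.9895
6. ⊥bis P7·P4 via (39.12,37.315): [(26.7421, 30.8511) (27.6493, 21.2755) (52.646, 20.91) (81, 47.2574) (81, 59.1852)]  |A|=925.2894
7. ⊥bis P7·P5 via (36.425,31.38): [(35.3936, 35.369) (39.0809, 21.1083) (52.646, 20.91) (81, 47.2574) (81, 59.1852)]  |A|=800.6147
8. ⊥bis P7·P6 via (43.295,26.02): [(35.3936, 35.369) (38.1616, 24.6637) (64.0455, 31.5027) (81, 47.2574) (81, 59.1852)]  |A|=678.4815
9. canonical 5-gon: [(35.3936, 35.369) (38.1616, 24.6637) (64.0455, 31.5027) (81, 47.2574) (81, 59.1852)]
10. shoelace: 678.4815

Area of P7's cell: 678.4815 (5 vertices)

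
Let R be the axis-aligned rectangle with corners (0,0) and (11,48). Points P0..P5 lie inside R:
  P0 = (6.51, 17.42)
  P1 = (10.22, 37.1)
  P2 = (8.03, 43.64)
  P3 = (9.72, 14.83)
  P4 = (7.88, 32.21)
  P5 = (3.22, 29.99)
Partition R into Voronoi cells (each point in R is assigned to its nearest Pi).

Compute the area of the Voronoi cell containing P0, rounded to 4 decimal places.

1. box [0,11]×[0,48]: [(0, 0) (11, 0) (11, 48) (0, 48)]
2. ⊥bis P0·P1 via (8.365,27.26): [(0, 28.8369) (0, 0) (11, 0) (11, 26.7633)]  |A|=305.8011
3. ⊥bis P0·P2 via (7.27,30.53): [(0, 28.8369) (0, 0) (11, 0) (11, 26.7633)]  |A|=305.8011
4. ⊥bis P0·P3 via (8.115,16.125): [(0, 28.8369) (0, 6.0674) (11, 19.7006) (11, 26.7633)]  |A|=164.0769
5. ⊥bis P0·P4 via (7.195,24.815): [(0, 25.4815) (0, 6.0674) (11, 19.7006) (11, 24.4625)]  |A|=132.9679
6. ⊥bis P0·P5 via (4.865,23.705): [(8.6064, 24.6843) (0, 22.4317) (0, 6.0674) (11, 19.7006) (11, 24.4625)]  |A|=119.8439
7. canonical 5-gon: [(8.6064, 24.6843) (0, 22.4317) (0, 6.0674) (11, 19.7006) (11, 24.4625)]
8. shoelace: 119.8439

Area of P0's cell: 119.8439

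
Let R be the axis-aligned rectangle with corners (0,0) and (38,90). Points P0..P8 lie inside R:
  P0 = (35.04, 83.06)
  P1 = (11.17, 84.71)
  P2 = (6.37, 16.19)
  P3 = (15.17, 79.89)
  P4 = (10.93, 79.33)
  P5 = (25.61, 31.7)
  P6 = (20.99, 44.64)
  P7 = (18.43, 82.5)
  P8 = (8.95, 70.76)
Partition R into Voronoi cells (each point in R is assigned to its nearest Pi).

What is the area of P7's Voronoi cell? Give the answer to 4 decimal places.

1. box [0,38]×[0,90]: [(0, 0) (38, 0) (38, 90) (0, 90)]
2. ⊥bis P7·P0 via (26.735,82.78): [(0, 0) (29.5259, 0) (26.4916, 90) (0, 90)]  |A|=2520.7865
3. ⊥bis P7·P1 via (14.8,83.605): [(0, 34.986) (0, 0) (29.5259, 0) (26.4916, 90) (16.7467, 90)]  |A|=2060.1353
4. ⊥bis P7·P2 via (12.4,49.345): [(4.7922, 50.7287) (27.9576, 46.5155) (26.4916, 90) (16.7467, 90)]  |A|=691.9285
5. ⊥bis P7·P3 via (16.8,81.195): [(14.8194, 83.6688) (27.2276, 68.1705) (26.4916, 90) (16.7467, 90)]  |A|=160.5765
6. ⊥bis P7·P4 via (14.68,80.915): [(14.8194, 83.6688) (27.2276, 68.1705) (26.4916, 90) (16.7467, 90)]  |A|=160.5765
7. ⊥bis P7·P5 via (22.02,57.1): [(14.8194, 83.6688) (27.2276, 68.1705) (26.4916, 90) (16.7467, 90)]  |A|=160.5765
8. ⊥bis P7·P6 via (19.71,63.57): [(14.8194, 83.6688) (27.2276, 68.1705) (26.4916, 90) (16.7467, 90)]  |A|=160.5765
9. ⊥bis P7·P8 via (13.69,76.63): [(14.8194, 83.6688) (27.2276, 68.1705) (26.4916, 90) (16.7467, 90)]  |A|=160.5765
10. canonical 4-gon: [(14.8194, 83.6688) (27.2276, 68.1705) (26.4916, 90) (16.7467, 90)]
11. shoelace: 160.5765

Area of P7's cell: 160.5765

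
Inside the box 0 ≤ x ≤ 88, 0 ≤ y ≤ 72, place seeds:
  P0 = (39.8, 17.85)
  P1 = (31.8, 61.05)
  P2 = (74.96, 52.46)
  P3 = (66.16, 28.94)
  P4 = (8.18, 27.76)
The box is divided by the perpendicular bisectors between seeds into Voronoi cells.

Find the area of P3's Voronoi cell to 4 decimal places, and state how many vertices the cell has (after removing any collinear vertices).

Area of P3's cell: 1406.8716 (5 vertices)

1. box [0,88]×[0,72]: [(0, 0) (88, 0) (88, 72) (0, 72)]
2. ⊥bis P3·P0 via (52.98,23.395): [(62.8226, 0) (88, 0) (88, 72) (32.5312, 72)]  |A|=2903.2625
3. ⊥bis P3·P1 via (48.98,44.995): [(45.4719, 41.2411) (62.8226, 0) (88, 0) (88, 72) (74.2166, 72)]  |A|=2262.1639
4. ⊥bis P3·P2 via (70.56,40.7): [(51.5967, 47.7951) (45.4719, 41.2411) (62.8226, 0) (88, 0) (88, 34.1748)]  |A|=1406.8716
5. ⊥bis P3·P4 via (37.17,28.35): [(51.5967, 47.7951) (45.4719, 41.2411) (62.8226, 0) (88, 0) (88, 34.1748)]  |A|=1406.8716
6. canonical 5-gon: [(51.5967, 47.7951) (45.4719, 41.2411) (62.8226, 0) (88, 0) (88, 34.1748)]
7. shoelace: 1406.8716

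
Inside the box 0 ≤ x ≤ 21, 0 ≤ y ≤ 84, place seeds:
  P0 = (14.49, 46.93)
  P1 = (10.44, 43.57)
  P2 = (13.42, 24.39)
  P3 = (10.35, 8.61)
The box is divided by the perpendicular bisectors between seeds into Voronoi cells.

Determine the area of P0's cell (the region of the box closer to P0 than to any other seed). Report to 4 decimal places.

1. box [0,21]×[0,84]: [(0, 0) (21, 0) (21, 84) (0, 84)]
2. ⊥bis P0·P1 via (12.465,45.25): [(0, 60.2748) (21, 34.9623) (21, 84) (0, 84)]  |A|=764.0109
3. ⊥bis P0·P2 via (13.955,35.66): [(0, 60.2748) (20.6862, 35.3405) (21, 35.3256) (21, 84) (0, 84)]  |A|=763.9539
4. ⊥bis P0·P3 via (12.42,27.77): [(0, 60.2748) (20.6862, 35.3405) (21, 35.3256) (21, 84) (0, 84)]  |A|=763.9539
5. canonical 5-gon: [(0, 60.2748) (20.6862, 35.3405) (21, 35.3256) (21, 84) (0, 84)]
6. shoelace: 763.9539

Area of P0's cell: 763.9539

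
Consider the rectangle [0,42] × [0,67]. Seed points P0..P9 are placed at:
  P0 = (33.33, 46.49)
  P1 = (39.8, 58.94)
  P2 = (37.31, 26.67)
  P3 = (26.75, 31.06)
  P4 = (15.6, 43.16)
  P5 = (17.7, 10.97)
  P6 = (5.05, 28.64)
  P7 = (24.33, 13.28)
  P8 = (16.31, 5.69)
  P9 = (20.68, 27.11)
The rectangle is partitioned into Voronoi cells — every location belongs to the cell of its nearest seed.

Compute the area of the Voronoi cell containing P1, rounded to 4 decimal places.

1. box [0,42]×[0,67]: [(0, 0) (42, 0) (42, 67) (0, 67)]
2. ⊥bis P1·P0 via (36.565,52.715): [(42, 49.8905) (42, 67) (9.0769, 67)]  |A|=281.6485
3. ⊥bis P1·P2 via (38.555,42.805): [(42, 49.8905) (42, 67) (9.0769, 67)]  |A|=281.6485
4. ⊥bis P1·P3 via (33.275,45): [(42, 49.8905) (42, 67) (9.0769, 67)]  |A|=281.6485
5. ⊥bis P1·P4 via (27.7,51.05): [(21.5141, 60.5366) (42, 49.8905) (42, 67) (17.2995, 67)]  |A|=255.0754
6. ⊥bis P1·P5 via (28.75,34.955): [(21.5141, 60.5366) (42, 49.8905) (42, 67) (17.2995, 67)]  |A|=255.0754
7. ⊥bis P1·P6 via (22.425,43.79): [(21.5141, 60.5366) (42, 49.8905) (42, 67) (17.2995, 67)]  |A|=255.0754
8. ⊥bis P1·P7 via (32.065,36.11): [(21.5141, 60.5366) (42, 49.8905) (42, 67) (17.2995, 67)]  |A|=255.0754
9. ⊥bis P1·P8 via (28.055,32.315): [(21.5141, 60.5366) (42, 49.8905) (42, 67) (17.2995, 67)]  |A|=255.0754
10. ⊥bis P1·P9 via (30.24,43.025): [(21.5141, 60.5366) (42, 49.8905) (42, 67) (17.2995, 67)]  |A|=255.0754
11. canonical 4-gon: [(21.5141, 60.5366) (42, 49.8905) (42, 67) (17.2995, 67)]
12. shoelace: 255.0754

Area of P1's cell: 255.0754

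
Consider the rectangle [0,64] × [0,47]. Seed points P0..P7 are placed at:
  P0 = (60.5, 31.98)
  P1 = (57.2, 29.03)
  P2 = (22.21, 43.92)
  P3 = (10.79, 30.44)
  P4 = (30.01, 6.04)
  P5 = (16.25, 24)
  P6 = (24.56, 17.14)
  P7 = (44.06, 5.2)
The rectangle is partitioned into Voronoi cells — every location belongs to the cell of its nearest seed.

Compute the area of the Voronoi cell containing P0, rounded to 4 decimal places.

1. box [0,64]×[0,47]: [(0, 0) (64, 0) (64, 47) (0, 47)]
2. ⊥bis P0·P1 via (58.85,30.505): [(64, 24.744) (64, 47) (44.1045, 47)]  |A|=221.3976
3. ⊥bis P0·P2 via (41.355,37.95): [(44.1583, 46.9398) (64, 24.744) (64, 47) (44.1771, 47)]  |A|=221.3954
4. ⊥bis P0·P3 via (35.645,31.21): [(44.1583, 46.9398) (64, 24.744) (64, 47) (44.1771, 47)]  |A|=221.3954
5. ⊥bis P0·P4 via (45.255,19.01): [(44.1583, 46.9398) (64, 24.744) (64, 47) (44.1771, 47)]  |A|=221.3954
6. ⊥bis P0·P5 via (38.375,27.99): [(44.1583, 46.9398) (64, 24.744) (64, 47) (44.1771, 47)]  |A|=221.3954
7. ⊥bis P0·P6 via (42.53,24.56): [(44.1583, 46.9398) (64, 24.744) (64, 47) (44.1771, 47)]  |A|=221.3954
8. ⊥bis P0·P7 via (52.28,18.59): [(44.1583, 46.9398) (64, 24.744) (64, 47) (44.1771, 47)]  |A|=221.3954
9. canonical 4-gon: [(44.1583, 46.9398) (64, 24.744) (64, 47) (44.1771, 47)]
10. shoelace: 221.3954

Area of P0's cell: 221.3954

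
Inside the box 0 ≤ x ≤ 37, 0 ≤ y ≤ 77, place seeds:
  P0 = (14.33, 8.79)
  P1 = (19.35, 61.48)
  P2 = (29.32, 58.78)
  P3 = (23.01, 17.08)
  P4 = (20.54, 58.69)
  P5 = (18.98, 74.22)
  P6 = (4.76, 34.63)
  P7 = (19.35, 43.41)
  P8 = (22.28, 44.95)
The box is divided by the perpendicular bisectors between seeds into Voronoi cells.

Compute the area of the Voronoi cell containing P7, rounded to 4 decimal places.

1. box [0,37]×[0,77]: [(0, 0) (37, 0) (37, 77) (0, 77)]
2. ⊥bis P7·P0 via (16.84,26.1): [(0, 28.5418) (37, 23.1767) (37, 77) (0, 77)]  |A|=1892.2061
3. ⊥bis P7·P1 via (19.35,52.445): [(0, 52.445) (0, 28.5418) (37, 23.1767) (37, 52.445)]  |A|=983.6711
4. ⊥bis P7·P2 via (24.335,51.095): [(22.2538, 52.445) (0, 52.445) (0, 28.5418) (37, 23.1767) (37, 42.8796)]  |A|=913.1448
5. ⊥bis P7·P3 via (21.18,30.245): [(22.2538, 52.445) (0, 52.445) (0, 28.5418) (4.3695, 27.9083) (37, 32.4441) (37, 42.8796)]  |A|=761.9462
6. ⊥bis P7·P4 via (19.945,51.05): [(25.0128, 50.6553) (2.0327, 52.445) (0, 52.445) (0, 28.5418) (4.3695, 27.9083) (37, 32.4441) (37, 42.8796)]  |A|=743.8516
7. ⊥bis P7·P5 via (19.165,58.815): [(25.0128, 50.6553) (2.0327, 52.445) (0, 52.445) (0, 28.5418) (4.3695, 27.9083) (37, 32.4441) (37, 42.8796)]  |A|=743.8516
8. ⊥bis P7·P6 via (12.055,39.02): [(25.0128, 50.6553) (4.0716, 52.2862) (17.6324, 29.7519) (37, 32.4441) (37, 42.8796)]  |A|=479.9267
9. ⊥bis P7·P8 via (20.815,44.18): [(17.0872, 51.2726) (4.0716, 52.2862) (17.6324, 29.7519) (27.6654, 31.1465)]  |A|=248.1139
10. canonical 4-gon: [(17.0872, 51.2726) (4.0716, 52.2862) (17.6324, 29.7519) (27.6654, 31.1465)]
11. shoelace: 248.1139

Area of P7's cell: 248.1139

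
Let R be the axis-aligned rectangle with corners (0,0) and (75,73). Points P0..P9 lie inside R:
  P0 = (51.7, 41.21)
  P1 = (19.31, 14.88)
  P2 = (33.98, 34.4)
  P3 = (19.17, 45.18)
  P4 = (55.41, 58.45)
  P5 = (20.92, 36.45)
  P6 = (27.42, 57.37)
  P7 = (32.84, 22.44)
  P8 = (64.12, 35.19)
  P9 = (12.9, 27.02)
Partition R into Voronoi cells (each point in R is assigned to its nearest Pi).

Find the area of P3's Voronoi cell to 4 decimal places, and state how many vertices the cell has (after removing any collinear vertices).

1. box [0,75]×[0,73]: [(0, 0) (75, 0) (75, 73) (0, 73)]
2. ⊥bis P3·P0 via (35.435,43.195): [(0, 0) (30.1634, 0) (39.0724, 73) (0, 73)]  |A|=2527.1092
3. ⊥bis P3·P1 via (19.24,30.03): [(0, 29.9411) (33.8366, 30.0974) (39.0724, 73) (0, 73)]  |A|=1566.6362
4. ⊥bis P3·P2 via (26.575,39.79): [(0, 29.9411) (19.4716, 30.0311) (36.7205, 53.7283) (39.0724, 73) (0, 73)]  |A|=1397.0039
5. ⊥bis P3·P4 via (37.29,51.815): [(0, 29.9411) (19.4716, 30.0311) (36.6333, 53.6085) (29.5327, 73) (0, 73)]  |A|=1303.8093
6. ⊥bis P3·P5 via (20.045,40.815): [(0, 36.7968) (28.5641, 42.5227) (36.6333, 53.6085) (29.5327, 73) (0, 73)]  |A|=1084.6883
7. ⊥bis P3·P6 via (23.295,51.275): [(0, 67.0407) (0, 36.7968) (28.5641, 42.5227) (31.0932, 45.9973)]  |A|=512.5728
8. ⊥bis P3·P7 via (26.005,33.81): [(0, 67.0407) (0, 36.7968) (28.5641, 42.5227) (31.0932, 45.9973)]  |A|=512.5728
9. ⊥bis P3·P8 via (41.645,40.185): [(0, 67.0407) (0, 36.7968) (28.5641, 42.5227) (31.0932, 45.9973)]  |A|=512.5728
10. ⊥bis P3·P9 via (16.035,36.1): [(0, 67.0407) (0, 41.6363) (8.8681, 38.5745) (28.5641, 42.5227) (31.0932, 45.9973)]  |A|=491.1144
11. canonical 5-gon: [(0, 67.0407) (0, 41.6363) (8.8681, 38.5745) (28.5641, 42.5227) (31.0932, 45.9973)]
12. shoelace: 491.1144

Area of P3's cell: 491.1144 (5 vertices)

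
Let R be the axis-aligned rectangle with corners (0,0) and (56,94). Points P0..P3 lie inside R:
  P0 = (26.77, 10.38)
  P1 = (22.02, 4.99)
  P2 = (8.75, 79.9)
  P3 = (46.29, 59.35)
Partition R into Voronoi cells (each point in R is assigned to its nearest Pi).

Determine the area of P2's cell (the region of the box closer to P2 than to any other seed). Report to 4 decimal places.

1. box [0,56]×[0,94]: [(0, 0) (56, 0) (56, 94) (0, 94)]
2. ⊥bis P2·P0 via (17.76,45.14): [(0, 40.5365) (56, 55.052) (56, 94) (0, 94)]  |A|=2587.5209
3. ⊥bis P2·P1 via (15.385,42.445): [(0, 40.5365) (56, 55.052) (56, 94) (0, 94)]  |A|=2587.5209
4. ⊥bis P2·P3 via (27.52,69.625): [(0, 40.5365) (13.514, 44.0394) (40.8633, 94) (0, 94)]  |A|=1382.0302
5. canonical 4-gon: [(0, 40.5365) (13.514, 44.0394) (40.8633, 94) (0, 94)]
6. shoelace: 1382.0302

Area of P2's cell: 1382.0302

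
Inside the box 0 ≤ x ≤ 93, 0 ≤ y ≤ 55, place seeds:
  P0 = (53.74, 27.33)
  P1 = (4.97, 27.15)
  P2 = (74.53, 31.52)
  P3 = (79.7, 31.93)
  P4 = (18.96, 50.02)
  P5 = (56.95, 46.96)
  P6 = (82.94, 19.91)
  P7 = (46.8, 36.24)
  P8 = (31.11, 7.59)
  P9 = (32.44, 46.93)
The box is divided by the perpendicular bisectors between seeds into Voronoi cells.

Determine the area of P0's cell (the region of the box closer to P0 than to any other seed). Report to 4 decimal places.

1. box [0,93]×[0,55]: [(0, 0) (93, 0) (93, 55) (0, 55)]
2. ⊥bis P0·P1 via (29.355,27.24): [(29.4555, 0) (93, 0) (93, 55) (29.2525, 55)]  |A|=3500.5278
3. ⊥bis P0·P2 via (64.135,29.425): [(29.4555, 0) (70.0653, 0) (58.9806, 55) (29.2525, 55)]  |A|=1934.2907
4. ⊥bis P0·P3 via (66.72,29.63): [(29.4555, 0) (70.0653, 0) (58.9806, 55) (29.2525, 55)]  |A|=1934.2907
5. ⊥bis P0·P4 via (36.35,38.675): [(29.3524, 27.9488) (29.4555, 0) (70.0653, 0) (58.9806, 55) (47.0002, 55)]  |A|=1694.2431
6. ⊥bis P0·P5 via (55.345,37.145): [(37.2791, 40.0992) (29.3524, 27.9488) (29.4555, 0) (70.0653, 0) (62.8257, 35.9217)]  |A|=1369.3238
7. ⊥bis P0·P6 via (68.34,23.62): [(37.2791, 40.0992) (29.3524, 27.9488) (29.4555, 0) (62.3379, 0) (66.6474, 16.959) (62.8257, 35.9217)]  |A|=1303.7996
8. ⊥bis P0·P7 via (50.27,31.785): [(56.838, 36.9008) (29.3982, 15.528) (29.4555, 0) (62.3379, 0) (66.6474, 16.959) (62.8257, 35.9217)]  |A|=1001.3962
9. ⊥bis P0·P8 via (42.425,17.46): [(56.838, 36.9008) (38.1584, 22.3513) (57.6552, 0) (62.3379, 0) (66.6474, 16.959) (62.8257, 35.9217)]  |A|=618.0374
10. ⊥bis P0·P9 via (43.09,37.13): [(56.838, 36.9008) (38.1584, 22.3513) (57.6552, 0) (62.3379, 0) (66.6474, 16.959) (62.8257, 35.9217)]  |A|=618.0374
11. canonical 6-gon: [(56.838, 36.9008) (38.1584, 22.3513) (57.6552, 0) (62.3379, 0) (66.6474, 16.959) (62.8257, 35.9217)]
12. shoelace: 618.0374

Area of P0's cell: 618.0374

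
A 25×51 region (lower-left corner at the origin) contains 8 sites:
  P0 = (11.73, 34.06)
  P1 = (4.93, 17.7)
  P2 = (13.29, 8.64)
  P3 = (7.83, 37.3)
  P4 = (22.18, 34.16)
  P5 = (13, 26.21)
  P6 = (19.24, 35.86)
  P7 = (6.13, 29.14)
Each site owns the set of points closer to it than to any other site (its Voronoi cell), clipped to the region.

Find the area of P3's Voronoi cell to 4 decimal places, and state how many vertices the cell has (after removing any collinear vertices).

1. box [0,25]×[0,51]: [(0, 0) (25, 0) (25, 51) (0, 51)]
2. ⊥bis P3·P0 via (9.78,35.68): [(0, 23.9078) (22.5074, 51) (0, 51)]  |A|=304.8875
3. ⊥bis P3·P1 via (6.38,27.5): [(0, 28.444) (3.356, 27.9474) (22.5074, 51) (0, 51)]  |A|=297.2758
4. ⊥bis P3·P2 via (10.56,22.97): [(0, 28.444) (3.356, 27.9474) (22.5074, 51) (0, 51)]  |A|=297.2758
5. ⊥bis P3·P4 via (15.005,35.73): [(0, 28.444) (3.356, 27.9474) (16.8584, 44.2003) (18.3463, 51) (0, 51)]  |A|=283.1288
6. ⊥bis P3·P5 via (10.415,31.755): [(0, 28.444) (2.5146, 28.0719) (4.0567, 28.7909) (16.8584, 44.2003) (18.3463, 51) (0, 51)]  |A|=282.7303
7. ⊥bis P3·P6 via (13.535,36.58): [(0, 28.444) (2.5146, 28.0719) (4.0567, 28.7909) (14.0737, 40.8483) (15.3549, 51) (0, 51)]  |A|=260.5723
8. ⊥bis P3·P7 via (6.98,33.22): [(0, 34.6742) (7.6247, 33.0857) (14.0737, 40.8483) (15.3549, 51) (0, 51)]  |A|=227.5372
9. canonical 5-gon: [(0, 34.6742) (7.6247, 33.0857) (14.0737, 40.8483) (15.3549, 51) (0, 51)]
10. shoelace: 227.5372

Area of P3's cell: 227.5372 (5 vertices)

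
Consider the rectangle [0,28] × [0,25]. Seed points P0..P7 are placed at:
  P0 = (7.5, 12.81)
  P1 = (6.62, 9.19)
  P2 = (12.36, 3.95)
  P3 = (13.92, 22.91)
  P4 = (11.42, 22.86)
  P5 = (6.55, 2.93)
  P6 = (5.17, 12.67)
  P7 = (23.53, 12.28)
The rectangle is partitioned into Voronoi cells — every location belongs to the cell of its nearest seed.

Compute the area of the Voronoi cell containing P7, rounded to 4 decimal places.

1. box [0,28]×[0,25]: [(0, 0) (28, 0) (28, 25) (0, 25)]
2. ⊥bis P7·P0 via (15.515,12.545): [(15.1002, 0) (28, 0) (28, 25) (15.9268, 25)]  |A|=312.1622
3. ⊥bis P7·P1 via (15.075,10.735): [(15.3969, 8.9733) (17.0366, 0) (28, 0) (28, 25) (15.9268, 25)]  |A|=303.4742
4. ⊥bis P7·P2 via (17.945,8.115): [(15.4779, 11.4232) (23.9967, 0) (28, 0) (28, 25) (15.9268, 25)]  |A|=261.3488
5. ⊥bis P7·P3 via (18.725,17.595): [(15.5882, 14.7592) (15.4779, 11.4232) (23.9967, 0) (28, 0) (28, 25) (26.916, 25)]  |A|=205.0799
6. ⊥bis P7·P4 via (17.475,17.57): [(15.5882, 14.7592) (15.4779, 11.4232) (23.9967, 0) (28, 0) (28, 25) (26.916, 25)]  |A|=205.0799
7. ⊥bis P7·P5 via (15.04,7.605): [(15.5882, 14.7592) (15.4779, 11.4232) (23.9967, 0) (28, 0) (28, 25) (26.916, 25)]  |A|=205.0799
8. ⊥bis P7·P6 via (14.35,12.475): [(15.5882, 14.7592) (15.4779, 11.4232) (23.9967, 0) (28, 0) (28, 25) (26.916, 25)]  |A|=205.0799
9. canonical 6-gon: [(15.5882, 14.7592) (15.4779, 11.4232) (23.9967, 0) (28, 0) (28, 25) (26.916, 25)]
10. shoelace: 205.0799

Area of P7's cell: 205.0799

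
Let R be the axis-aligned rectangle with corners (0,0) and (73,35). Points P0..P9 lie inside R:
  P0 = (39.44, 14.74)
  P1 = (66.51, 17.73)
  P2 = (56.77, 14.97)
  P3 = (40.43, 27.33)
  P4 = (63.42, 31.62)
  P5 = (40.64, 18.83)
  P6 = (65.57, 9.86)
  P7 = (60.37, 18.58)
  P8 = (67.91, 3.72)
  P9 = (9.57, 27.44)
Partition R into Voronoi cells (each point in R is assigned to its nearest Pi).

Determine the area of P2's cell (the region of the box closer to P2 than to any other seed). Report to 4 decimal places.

Area of P2's cell: 207.2161

1. box [0,73]×[0,35]: [(0, 0) (73, 0) (73, 35) (0, 35)]
2. ⊥bis P2·P0 via (48.105,14.855): [(48.3022, 0) (73, 0) (73, 35) (47.8376, 35)]  |A|=872.5536
3. ⊥bis P2·P1 via (61.64,16.35): [(48.3022, 0) (66.2731, 0) (56.3552, 35) (47.8376, 35)]  |A|=463.5481
4. ⊥bis P2·P3 via (48.6,21.15): [(48.0314, 20.3983) (48.3022, 0) (66.2731, 0) (57.0968, 32.3828)]  |A|=385.0562
5. ⊥bis P2·P4 via (60.095,23.295): [(52.5131, 26.3232) (48.0314, 20.3983) (48.3022, 0) (66.2731, 0) (59.618, 23.4855)]  |A|=357.0261
6. ⊥bis P2·P5 via (48.705,16.9): [(52.5131, 26.3232) (50.2413, 23.3198) (48.1108, 14.417) (48.3022, 0) (66.2731, 0) (59.618, 23.4855)]  |A|=350.3012
7. ⊥bis P2·P6 via (61.17,12.415): [(52.5131, 26.3232) (50.2413, 23.3198) (48.1108, 14.417) (48.3022, 0) (53.9608, 0) (62.2352, 14.2494) (59.618, 23.4855)]  |A|=262.58
8. ⊥bis P2·P7 via (58.57,16.775): [(51.0005, 24.3235) (50.2413, 23.3198) (48.1108, 14.417) (48.3022, 0) (53.9608, 0) (61.8199, 13.5341)]  |A|=208.5204
9. ⊥bis P2·P8 via (62.34,9.345): [(51.0005, 24.3235) (50.2413, 23.3198) (48.1108, 14.417) (48.3022, 0) (52.9027, 0) (55.3924, 2.4654) (61.8199, 13.5341)]  |A|=207.2161
10. ⊥bis P2·P9 via (33.17,21.205): [(51.0005, 24.3235) (50.2413, 23.3198) (48.1108, 14.417) (48.3022, 0) (52.9027, 0) (55.3924, 2.4654) (61.8199, 13.5341)]  |A|=207.2161
11. canonical 7-gon: [(51.0005, 24.3235) (50.2413, 23.3198) (48.1108, 14.417) (48.3022, 0) (52.9027, 0) (55.3924, 2.4654) (61.8199, 13.5341)]
12. shoelace: 207.2161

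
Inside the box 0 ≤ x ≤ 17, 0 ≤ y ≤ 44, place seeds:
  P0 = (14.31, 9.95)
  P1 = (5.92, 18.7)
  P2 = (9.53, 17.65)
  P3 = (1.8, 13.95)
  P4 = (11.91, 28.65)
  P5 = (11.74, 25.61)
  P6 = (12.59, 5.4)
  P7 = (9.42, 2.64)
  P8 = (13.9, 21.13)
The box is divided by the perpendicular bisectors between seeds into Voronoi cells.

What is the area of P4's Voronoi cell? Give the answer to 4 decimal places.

1. box [0,17]×[0,44]: [(0, 0) (17, 0) (17, 44) (0, 44)]
2. ⊥bis P4·P0 via (13.11,19.3): [(0, 17.6174) (17, 19.7993) (17, 44) (0, 44)]  |A|=429.9582
3. ⊥bis P4·P1 via (8.915,23.675): [(0, 29.0419) (15.6424, 19.625) (17, 19.7993) (17, 44) (0, 44)]  |A|=340.6048
4. ⊥bis P4·P2 via (10.72,23.15): [(0, 29.0419) (9.2637, 23.4651) (17, 21.7912) (17, 44) (0, 44)]  |A|=329.7372
5. ⊥bis P4·P3 via (6.855,21.3): [(0, 29.0419) (9.2637, 23.4651) (17, 21.7912) (17, 44) (0, 44)]  |A|=329.7372
6. ⊥bis P4·P5 via (11.825,27.13): [(0, 29.0419) (2.2902, 27.6632) (17, 26.8406) (17, 44) (0, 44)]  |A|=282.1969
7. ⊥bis P4·P6 via (12.25,17.025): [(0, 29.0419) (2.2902, 27.6632) (17, 26.8406) (17, 44) (0, 44)]  |A|=282.1969
8. ⊥bis P4·P7 via (10.665,15.645): [(0, 29.0419) (2.2902, 27.6632) (17, 26.8406) (17, 44) (0, 44)]  |A|=282.1969
9. ⊥bis P4·P8 via (12.905,24.89): [(0, 29.0419) (2.2902, 27.6632) (17, 26.8406) (17, 44) (0, 44)]  |A|=282.1969
10. canonical 5-gon: [(0, 29.0419) (2.2902, 27.6632) (17, 26.8406) (17, 44) (0, 44)]
11. shoelace: 282.1969

Area of P4's cell: 282.1969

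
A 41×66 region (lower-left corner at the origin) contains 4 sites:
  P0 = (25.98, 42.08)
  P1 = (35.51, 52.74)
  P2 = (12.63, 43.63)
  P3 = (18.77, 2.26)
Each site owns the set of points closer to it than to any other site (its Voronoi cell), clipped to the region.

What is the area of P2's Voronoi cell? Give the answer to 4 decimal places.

1. box [0,41]×[0,66]: [(0, 0) (41, 0) (41, 66) (0, 66)]
2. ⊥bis P2·P0 via (19.305,42.855): [(0, 0) (14.3293, 0) (21.9922, 66) (0, 66)]  |A|=1198.6119
3. ⊥bis P2·P1 via (24.07,48.185): [(0, 0) (14.3293, 0) (20.8599, 56.2472) (16.9767, 66) (0, 66)]  |A|=1174.1542
4. ⊥bis P2·P3 via (15.7,22.945): [(0, 20.6149) (17.016, 23.1403) (20.8599, 56.2472) (16.9767, 66) (0, 66)]  |A|=832.9701
5. canonical 5-gon: [(0, 20.6149) (17.016, 23.1403) (20.8599, 56.2472) (16.9767, 66) (0, 66)]
6. shoelace: 832.9701

Area of P2's cell: 832.9701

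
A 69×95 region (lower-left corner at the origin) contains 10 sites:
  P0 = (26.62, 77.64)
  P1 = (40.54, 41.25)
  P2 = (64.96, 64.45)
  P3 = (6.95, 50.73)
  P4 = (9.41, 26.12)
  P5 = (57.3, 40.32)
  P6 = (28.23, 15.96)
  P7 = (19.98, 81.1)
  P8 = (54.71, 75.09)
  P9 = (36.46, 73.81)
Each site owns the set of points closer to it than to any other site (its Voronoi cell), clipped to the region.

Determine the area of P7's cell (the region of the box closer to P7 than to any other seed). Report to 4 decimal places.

1. box [0,69]×[0,95]: [(0, 0) (69, 0) (69, 95) (0, 95)]
2. ⊥bis P7·P0 via (23.3,79.37): [(0, 34.6555) (31.4445, 95) (0, 95)]  |A|=948.752
3. ⊥bis P7·P1 via (30.26,61.175): [(0, 45.5628) (7.7735, 49.5734) (31.4445, 95) (0, 95)]  |A|=906.3584
4. ⊥bis P7·P2 via (42.47,72.775): [(0, 45.5628) (7.7735, 49.5734) (31.4445, 95) (0, 95)]  |A|=906.3584
5. ⊥bis P7·P3 via (13.465,65.915): [(0, 71.692) (15.7729, 64.9248) (31.4445, 95) (0, 95)]  |A|=656.6664
6. ⊥bis P7·P4 via (14.695,53.61): [(0, 71.692) (15.7729, 64.9248) (31.4445, 95) (0, 95)]  |A|=656.6664
7. ⊥bis P7·P5 via (38.64,60.71): [(0, 71.692) (15.7729, 64.9248) (31.4445, 95) (0, 95)]  |A|=656.6664
8. ⊥bis P7·P6 via (24.105,48.53): [(0, 71.692) (15.7729, 64.9248) (31.4445, 95) (0, 95)]  |A|=656.6664
9. ⊥bis P7·P8 via (37.345,78.095): [(0, 71.692) (15.7729, 64.9248) (31.4445, 95) (0, 95)]  |A|=656.6664
10. ⊥bis P7·P9 via (28.22,77.455): [(0, 71.692) (15.7729, 64.9248) (31.4445, 95) (0, 95)]  |A|=656.6664
11. canonical 4-gon: [(0, 71.692) (15.7729, 64.9248) (31.4445, 95) (0, 95)]
12. shoelace: 656.6664

Area of P7's cell: 656.6664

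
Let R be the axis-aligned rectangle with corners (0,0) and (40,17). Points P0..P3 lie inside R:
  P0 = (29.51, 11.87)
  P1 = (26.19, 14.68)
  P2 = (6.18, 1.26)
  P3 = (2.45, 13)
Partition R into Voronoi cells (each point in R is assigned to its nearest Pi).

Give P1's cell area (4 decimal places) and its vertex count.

1. box [0,40]×[0,17]: [(0, 0) (40, 0) (40, 17) (0, 17)]
2. ⊥bis P1·P0 via (27.85,13.275): [(0, 0) (16.6142, 0) (31.0028, 17) (0, 17)]  |A|=404.7447
3. ⊥bis P1·P2 via (16.185,7.97): [(19.3569, 3.2405) (31.0028, 17) (10.1289, 17)]  |A|=143.6074
4. ⊥bis P1·P3 via (14.32,13.84): [(14.5644, 10.3864) (19.3569, 3.2405) (31.0028, 17) (14.0964, 17)]  |A|=130.4877
5. canonical 4-gon: [(14.5644, 10.3864) (19.3569, 3.2405) (31.0028, 17) (14.0964, 17)]
6. shoelace: 130.4877

Area of P1's cell: 130.4877 (4 vertices)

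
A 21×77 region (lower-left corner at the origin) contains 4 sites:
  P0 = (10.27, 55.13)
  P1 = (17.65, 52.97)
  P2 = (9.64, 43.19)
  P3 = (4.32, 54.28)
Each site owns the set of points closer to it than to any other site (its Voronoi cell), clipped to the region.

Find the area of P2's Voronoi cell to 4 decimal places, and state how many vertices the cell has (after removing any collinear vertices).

Area of P2's cell: 986.6562 (6 vertices)

1. box [0,21]×[0,77]: [(0, 0) (21, 0) (21, 77) (0, 77)]
2. ⊥bis P2·P0 via (9.955,49.16): [(0, 49.6853) (0, 0) (21, 0) (21, 48.5772)]  |A|=1031.7561
3. ⊥bis P2·P1 via (13.645,48.08): [(12.4896, 49.0263) (0, 49.6853) (0, 0) (21, 0) (21, 42.0561)]  |A|=1004.0076
4. ⊥bis P2·P3 via (6.98,48.735): [(12.4896, 49.0263) (8.073, 49.2593) (0, 45.3866) (0, 0) (21, 0) (21, 42.0561)]  |A|=986.6562
5. canonical 6-gon: [(12.4896, 49.0263) (8.073, 49.2593) (0, 45.3866) (0, 0) (21, 0) (21, 42.0561)]
6. shoelace: 986.6562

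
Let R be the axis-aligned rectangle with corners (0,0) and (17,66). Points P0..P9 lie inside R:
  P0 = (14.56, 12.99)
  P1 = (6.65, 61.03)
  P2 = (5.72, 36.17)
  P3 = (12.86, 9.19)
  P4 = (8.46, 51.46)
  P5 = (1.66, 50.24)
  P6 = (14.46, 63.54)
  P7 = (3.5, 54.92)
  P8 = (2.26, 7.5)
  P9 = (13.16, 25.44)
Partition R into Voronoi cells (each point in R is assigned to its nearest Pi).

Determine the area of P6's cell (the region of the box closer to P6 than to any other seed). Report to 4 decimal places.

Area of P6's cell: 60.8248

1. box [0,17]×[0,66]: [(0, 0) (17, 0) (17, 66) (0, 66)]
2. ⊥bis P6·P0 via (14.51,38.265): [(0, 38.2363) (17, 38.2699) (17, 66) (0, 66)]  |A|=471.6971
3. ⊥bis P6·P1 via (10.555,62.285): [(17, 42.231) (17, 66) (9.3611, 66)]  |A|=90.7848
4. ⊥bis P6·P2 via (10.09,49.855): [(15.0598, 48.268) (17, 47.6484) (17, 66) (9.3611, 66)]  |A|=85.5294
5. ⊥bis P6·P3 via (13.66,36.365): [(15.0598, 48.268) (17, 47.6484) (17, 66) (9.3611, 66)]  |A|=85.5294
6. ⊥bis P6·P4 via (11.46,57.5): [(12.213, 57.126) (17, 54.7483) (17, 66) (9.3611, 66)]  |A|=60.8248
7. ⊥bis P6·P5 via (8.06,56.89): [(12.213, 57.126) (17, 54.7483) (17, 66) (9.3611, 66)]  |A|=60.8248
8. ⊥bis P6·P7 via (8.98,59.23): [(12.213, 57.126) (17, 54.7483) (17, 66) (9.3611, 66)]  |A|=60.8248
9. ⊥bis P6·P8 via (8.36,35.52): [(12.213, 57.126) (17, 54.7483) (17, 66) (9.3611, 66)]  |A|=60.8248
10. ⊥bis P6·P9 via (13.81,44.49): [(12.213, 57.126) (17, 54.7483) (17, 66) (9.3611, 66)]  |A|=60.8248
11. canonical 4-gon: [(12.213, 57.126) (17, 54.7483) (17, 66) (9.3611, 66)]
12. shoelace: 60.8248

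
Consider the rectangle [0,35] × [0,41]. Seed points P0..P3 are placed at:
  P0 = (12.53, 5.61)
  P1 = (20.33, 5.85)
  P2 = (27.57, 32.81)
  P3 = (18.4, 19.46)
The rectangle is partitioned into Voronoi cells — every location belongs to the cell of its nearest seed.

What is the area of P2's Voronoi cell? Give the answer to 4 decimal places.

Area of P2's cell: 389.0294

1. box [0,35]×[0,41]: [(0, 0) (35, 0) (35, 41) (0, 41)]
2. ⊥bis P2·P0 via (20.05,19.21): [(0, 30.2965) (35, 10.9435) (35, 41) (0, 41)]  |A|=713.3
3. ⊥bis P2·P1 via (23.95,19.33): [(0, 30.2965) (15.9454, 21.4796) (35, 16.3626) (35, 41) (0, 41)]  |A|=661.6712
4. ⊥bis P2·P3 via (22.985,26.135): [(35, 17.882) (35, 41) (1.344, 41)]  |A|=389.0294
5. canonical 3-gon: [(35, 17.882) (35, 41) (1.344, 41)]
6. shoelace: 389.0294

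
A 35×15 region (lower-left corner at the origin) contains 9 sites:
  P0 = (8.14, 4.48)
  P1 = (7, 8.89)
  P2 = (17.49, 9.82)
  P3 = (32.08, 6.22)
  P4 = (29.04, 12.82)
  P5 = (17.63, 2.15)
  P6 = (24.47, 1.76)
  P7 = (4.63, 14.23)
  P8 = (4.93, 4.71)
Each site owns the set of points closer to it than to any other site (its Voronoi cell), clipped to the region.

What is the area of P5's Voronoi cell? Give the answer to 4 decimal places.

1. box [0,35]×[0,15]: [(0, 0) (35, 0) (35, 15) (0, 15)]
2. ⊥bis P5·P0 via (12.885,3.315): [(12.0711, 0) (35, 0) (35, 15) (15.7539, 15)]  |A|=316.3124
3. ⊥bis P5·P1 via (12.315,5.52): [(14.1287, 8.3804) (12.0711, 0) (35, 0) (35, 15) (18.3258, 15)]  |A|=307.7999
4. ⊥bis P5·P2 via (17.56,5.985): [(13.5224, 5.9113) (12.0711, 0) (35, 0) (35, 6.3033)]  |A|=135.4599
5. ⊥bis P5·P3 via (24.855,4.185): [(24.3133, 6.1083) (13.5224, 5.9113) (12.0711, 0) (26.0338, 0)]  |A|=74.3949
6. ⊥bis P5·P4 via (23.335,7.485): [(24.3133, 6.1083) (13.5224, 5.9113) (12.0711, 0) (26.0338, 0)]  |A|=74.3949
7. ⊥bis P5·P6 via (21.05,1.955): [(21.2837, 6.053) (13.5224, 5.9113) (12.0711, 0) (20.9385, 0)]  |A|=49.6738
8. ⊥bis P5·P7 via (11.13,8.19): [(21.2837, 6.053) (13.5224, 5.9113) (12.0711, 0) (20.9385, 0)]  |A|=49.6738
9. ⊥bis P5·P8 via (11.28,3.43): [(21.2837, 6.053) (13.5224, 5.9113) (12.0711, 0) (20.9385, 0)]  |A|=49.6738
10. canonical 4-gon: [(21.2837, 6.053) (13.5224, 5.9113) (12.0711, 0) (20.9385, 0)]
11. shoelace: 49.6738

Area of P5's cell: 49.6738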